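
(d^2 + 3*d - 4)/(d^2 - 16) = (d - 1)/(d - 4)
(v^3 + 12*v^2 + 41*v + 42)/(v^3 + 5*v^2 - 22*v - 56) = (v + 3)/(v - 4)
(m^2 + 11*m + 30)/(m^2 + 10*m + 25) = (m + 6)/(m + 5)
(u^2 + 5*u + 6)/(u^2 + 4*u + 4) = (u + 3)/(u + 2)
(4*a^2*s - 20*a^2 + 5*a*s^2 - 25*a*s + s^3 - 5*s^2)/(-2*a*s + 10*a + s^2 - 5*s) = (4*a^2 + 5*a*s + s^2)/(-2*a + s)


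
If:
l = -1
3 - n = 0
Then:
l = -1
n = 3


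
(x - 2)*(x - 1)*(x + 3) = x^3 - 7*x + 6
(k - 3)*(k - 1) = k^2 - 4*k + 3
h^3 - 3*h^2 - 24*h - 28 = (h - 7)*(h + 2)^2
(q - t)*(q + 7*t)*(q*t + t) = q^3*t + 6*q^2*t^2 + q^2*t - 7*q*t^3 + 6*q*t^2 - 7*t^3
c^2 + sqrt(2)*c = c*(c + sqrt(2))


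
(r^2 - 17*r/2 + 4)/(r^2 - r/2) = (r - 8)/r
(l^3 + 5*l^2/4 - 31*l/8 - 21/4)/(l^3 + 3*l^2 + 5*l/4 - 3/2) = (4*l^2 - l - 14)/(2*(2*l^2 + 3*l - 2))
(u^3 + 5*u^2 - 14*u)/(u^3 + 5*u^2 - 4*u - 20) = u*(u + 7)/(u^2 + 7*u + 10)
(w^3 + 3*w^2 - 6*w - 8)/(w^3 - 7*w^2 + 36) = (w^3 + 3*w^2 - 6*w - 8)/(w^3 - 7*w^2 + 36)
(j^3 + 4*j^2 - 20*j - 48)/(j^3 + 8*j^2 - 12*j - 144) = (j + 2)/(j + 6)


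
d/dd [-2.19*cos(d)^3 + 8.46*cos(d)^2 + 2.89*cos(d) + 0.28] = (6.57*cos(d)^2 - 16.92*cos(d) - 2.89)*sin(d)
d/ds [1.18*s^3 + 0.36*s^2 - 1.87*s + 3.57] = 3.54*s^2 + 0.72*s - 1.87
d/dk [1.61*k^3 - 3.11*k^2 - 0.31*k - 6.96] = 4.83*k^2 - 6.22*k - 0.31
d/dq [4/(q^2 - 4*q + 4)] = 8*(2 - q)/(q^2 - 4*q + 4)^2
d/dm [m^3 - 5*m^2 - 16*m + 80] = 3*m^2 - 10*m - 16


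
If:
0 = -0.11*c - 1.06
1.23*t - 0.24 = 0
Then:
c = -9.64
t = 0.20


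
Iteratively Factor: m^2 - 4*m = (m)*(m - 4)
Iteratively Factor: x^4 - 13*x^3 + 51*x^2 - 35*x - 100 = (x - 5)*(x^3 - 8*x^2 + 11*x + 20) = (x - 5)^2*(x^2 - 3*x - 4) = (x - 5)^2*(x + 1)*(x - 4)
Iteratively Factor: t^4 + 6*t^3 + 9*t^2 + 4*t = (t + 4)*(t^3 + 2*t^2 + t) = (t + 1)*(t + 4)*(t^2 + t) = t*(t + 1)*(t + 4)*(t + 1)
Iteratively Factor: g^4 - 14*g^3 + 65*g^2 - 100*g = (g - 5)*(g^3 - 9*g^2 + 20*g) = (g - 5)*(g - 4)*(g^2 - 5*g) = (g - 5)^2*(g - 4)*(g)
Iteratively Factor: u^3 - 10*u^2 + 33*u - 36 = (u - 4)*(u^2 - 6*u + 9) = (u - 4)*(u - 3)*(u - 3)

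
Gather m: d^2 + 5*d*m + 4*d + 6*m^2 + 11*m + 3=d^2 + 4*d + 6*m^2 + m*(5*d + 11) + 3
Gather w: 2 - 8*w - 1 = 1 - 8*w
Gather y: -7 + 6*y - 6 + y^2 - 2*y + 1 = y^2 + 4*y - 12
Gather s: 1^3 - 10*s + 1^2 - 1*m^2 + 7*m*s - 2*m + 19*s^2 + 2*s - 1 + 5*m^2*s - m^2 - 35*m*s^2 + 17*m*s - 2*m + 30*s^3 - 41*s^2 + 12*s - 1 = -2*m^2 - 4*m + 30*s^3 + s^2*(-35*m - 22) + s*(5*m^2 + 24*m + 4)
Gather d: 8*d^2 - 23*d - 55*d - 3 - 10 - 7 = 8*d^2 - 78*d - 20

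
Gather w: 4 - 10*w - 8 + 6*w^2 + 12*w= 6*w^2 + 2*w - 4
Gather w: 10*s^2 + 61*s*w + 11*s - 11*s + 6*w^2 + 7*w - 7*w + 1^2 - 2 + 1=10*s^2 + 61*s*w + 6*w^2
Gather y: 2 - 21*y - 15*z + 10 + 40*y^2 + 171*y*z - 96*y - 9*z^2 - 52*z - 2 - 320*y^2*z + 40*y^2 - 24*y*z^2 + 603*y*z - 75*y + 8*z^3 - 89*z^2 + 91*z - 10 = y^2*(80 - 320*z) + y*(-24*z^2 + 774*z - 192) + 8*z^3 - 98*z^2 + 24*z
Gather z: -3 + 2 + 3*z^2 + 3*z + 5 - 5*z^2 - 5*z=-2*z^2 - 2*z + 4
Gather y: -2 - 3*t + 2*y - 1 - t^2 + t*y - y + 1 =-t^2 - 3*t + y*(t + 1) - 2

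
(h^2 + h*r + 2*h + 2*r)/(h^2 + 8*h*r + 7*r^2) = (h + 2)/(h + 7*r)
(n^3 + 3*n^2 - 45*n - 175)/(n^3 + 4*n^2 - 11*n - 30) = (n^2 - 2*n - 35)/(n^2 - n - 6)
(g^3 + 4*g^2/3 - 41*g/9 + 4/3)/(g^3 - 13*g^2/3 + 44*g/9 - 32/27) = 3*(g + 3)/(3*g - 8)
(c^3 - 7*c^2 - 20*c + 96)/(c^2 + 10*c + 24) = (c^2 - 11*c + 24)/(c + 6)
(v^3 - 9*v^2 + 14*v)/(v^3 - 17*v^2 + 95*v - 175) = v*(v - 2)/(v^2 - 10*v + 25)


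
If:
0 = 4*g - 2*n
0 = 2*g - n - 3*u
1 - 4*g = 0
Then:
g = 1/4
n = 1/2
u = 0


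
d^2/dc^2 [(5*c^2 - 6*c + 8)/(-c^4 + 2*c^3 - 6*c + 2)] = 2*(-15*c^8 + 66*c^7 - 196*c^6 + 492*c^5 - 600*c^4 + 236*c^3 + 48*c^2 + 96*c - 236)/(c^12 - 6*c^11 + 12*c^10 + 10*c^9 - 78*c^8 + 96*c^7 + 84*c^6 - 288*c^5 + 156*c^4 + 192*c^3 - 216*c^2 + 72*c - 8)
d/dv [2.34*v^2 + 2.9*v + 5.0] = 4.68*v + 2.9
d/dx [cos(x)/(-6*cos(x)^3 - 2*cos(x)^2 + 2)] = -(9*cos(x) + cos(2*x) + 3*cos(3*x) + 3)*sin(x)/(4*(3*cos(x)^3 + cos(x)^2 - 1)^2)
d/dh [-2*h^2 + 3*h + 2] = 3 - 4*h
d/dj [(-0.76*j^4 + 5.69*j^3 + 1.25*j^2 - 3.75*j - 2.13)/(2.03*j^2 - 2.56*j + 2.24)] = (-3.0856*j^5 + 17.3875*j^4 - 35.9424*j^3 + 42.6493*j^2 + 14.2478*j - 13.8528)/(4.1209*j^4 - 10.3936*j^3 + 15.648*j^2 - 11.4688*j + 5.0176)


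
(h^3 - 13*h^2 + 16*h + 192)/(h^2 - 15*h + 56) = (h^2 - 5*h - 24)/(h - 7)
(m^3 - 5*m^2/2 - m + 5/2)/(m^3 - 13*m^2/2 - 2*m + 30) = (m^2 - 1)/(m^2 - 4*m - 12)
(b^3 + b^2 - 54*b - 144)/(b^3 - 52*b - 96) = (b + 3)/(b + 2)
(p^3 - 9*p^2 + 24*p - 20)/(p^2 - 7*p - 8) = (-p^3 + 9*p^2 - 24*p + 20)/(-p^2 + 7*p + 8)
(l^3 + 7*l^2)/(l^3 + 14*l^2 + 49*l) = l/(l + 7)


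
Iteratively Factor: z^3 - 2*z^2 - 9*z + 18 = (z + 3)*(z^2 - 5*z + 6) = (z - 2)*(z + 3)*(z - 3)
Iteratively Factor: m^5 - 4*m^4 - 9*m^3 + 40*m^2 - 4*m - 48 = (m - 2)*(m^4 - 2*m^3 - 13*m^2 + 14*m + 24) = (m - 2)*(m + 3)*(m^3 - 5*m^2 + 2*m + 8) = (m - 2)^2*(m + 3)*(m^2 - 3*m - 4) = (m - 2)^2*(m + 1)*(m + 3)*(m - 4)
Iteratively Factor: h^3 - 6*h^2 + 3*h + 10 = (h - 2)*(h^2 - 4*h - 5) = (h - 5)*(h - 2)*(h + 1)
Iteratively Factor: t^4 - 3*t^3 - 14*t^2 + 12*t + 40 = (t + 2)*(t^3 - 5*t^2 - 4*t + 20) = (t - 2)*(t + 2)*(t^2 - 3*t - 10) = (t - 2)*(t + 2)^2*(t - 5)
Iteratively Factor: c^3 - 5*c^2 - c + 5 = (c + 1)*(c^2 - 6*c + 5) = (c - 5)*(c + 1)*(c - 1)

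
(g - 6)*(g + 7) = g^2 + g - 42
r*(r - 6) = r^2 - 6*r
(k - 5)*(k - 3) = k^2 - 8*k + 15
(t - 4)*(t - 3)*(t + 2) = t^3 - 5*t^2 - 2*t + 24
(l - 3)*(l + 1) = l^2 - 2*l - 3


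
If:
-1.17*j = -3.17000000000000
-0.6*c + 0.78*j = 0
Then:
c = 3.52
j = 2.71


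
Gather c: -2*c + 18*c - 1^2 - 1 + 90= 16*c + 88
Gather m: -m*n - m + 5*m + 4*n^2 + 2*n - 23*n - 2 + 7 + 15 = m*(4 - n) + 4*n^2 - 21*n + 20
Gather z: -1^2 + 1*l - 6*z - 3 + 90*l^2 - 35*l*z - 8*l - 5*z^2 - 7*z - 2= 90*l^2 - 7*l - 5*z^2 + z*(-35*l - 13) - 6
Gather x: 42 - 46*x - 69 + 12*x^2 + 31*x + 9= 12*x^2 - 15*x - 18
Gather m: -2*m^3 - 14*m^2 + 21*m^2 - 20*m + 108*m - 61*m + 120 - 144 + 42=-2*m^3 + 7*m^2 + 27*m + 18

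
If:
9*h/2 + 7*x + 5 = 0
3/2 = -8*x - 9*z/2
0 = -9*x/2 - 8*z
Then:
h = -154/225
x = -48/175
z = 27/175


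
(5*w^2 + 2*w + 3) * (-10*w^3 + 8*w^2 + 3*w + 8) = -50*w^5 + 20*w^4 + w^3 + 70*w^2 + 25*w + 24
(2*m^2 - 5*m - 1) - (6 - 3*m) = 2*m^2 - 2*m - 7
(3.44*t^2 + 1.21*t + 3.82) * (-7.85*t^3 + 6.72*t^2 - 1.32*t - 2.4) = -27.004*t^5 + 13.6183*t^4 - 26.3966*t^3 + 15.8172*t^2 - 7.9464*t - 9.168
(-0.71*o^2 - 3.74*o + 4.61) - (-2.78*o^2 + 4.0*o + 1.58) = 2.07*o^2 - 7.74*o + 3.03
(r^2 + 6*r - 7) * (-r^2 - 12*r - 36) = -r^4 - 18*r^3 - 101*r^2 - 132*r + 252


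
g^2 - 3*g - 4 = (g - 4)*(g + 1)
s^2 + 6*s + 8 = (s + 2)*(s + 4)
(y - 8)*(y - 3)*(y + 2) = y^3 - 9*y^2 + 2*y + 48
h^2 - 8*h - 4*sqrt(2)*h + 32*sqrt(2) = (h - 8)*(h - 4*sqrt(2))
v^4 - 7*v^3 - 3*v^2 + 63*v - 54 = (v - 6)*(v - 3)*(v - 1)*(v + 3)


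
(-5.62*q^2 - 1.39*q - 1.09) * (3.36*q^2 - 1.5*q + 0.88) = -18.8832*q^4 + 3.7596*q^3 - 6.523*q^2 + 0.4118*q - 0.9592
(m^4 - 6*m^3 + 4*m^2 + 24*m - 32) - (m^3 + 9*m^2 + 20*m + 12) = m^4 - 7*m^3 - 5*m^2 + 4*m - 44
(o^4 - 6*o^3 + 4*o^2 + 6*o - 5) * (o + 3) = o^5 - 3*o^4 - 14*o^3 + 18*o^2 + 13*o - 15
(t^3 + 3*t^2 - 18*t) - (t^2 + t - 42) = t^3 + 2*t^2 - 19*t + 42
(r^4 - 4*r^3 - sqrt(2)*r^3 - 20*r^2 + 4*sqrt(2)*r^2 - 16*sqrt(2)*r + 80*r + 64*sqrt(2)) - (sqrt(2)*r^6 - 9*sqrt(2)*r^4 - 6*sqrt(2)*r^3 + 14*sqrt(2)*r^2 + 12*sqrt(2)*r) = -sqrt(2)*r^6 + r^4 + 9*sqrt(2)*r^4 - 4*r^3 + 5*sqrt(2)*r^3 - 20*r^2 - 10*sqrt(2)*r^2 - 28*sqrt(2)*r + 80*r + 64*sqrt(2)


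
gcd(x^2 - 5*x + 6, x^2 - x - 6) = x - 3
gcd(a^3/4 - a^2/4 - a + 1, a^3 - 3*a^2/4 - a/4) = a - 1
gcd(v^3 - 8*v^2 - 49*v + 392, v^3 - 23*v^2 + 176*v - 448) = v^2 - 15*v + 56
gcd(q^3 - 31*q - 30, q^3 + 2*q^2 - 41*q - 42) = q^2 - 5*q - 6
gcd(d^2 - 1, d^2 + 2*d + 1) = d + 1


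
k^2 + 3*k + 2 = (k + 1)*(k + 2)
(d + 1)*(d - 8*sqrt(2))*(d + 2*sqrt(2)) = d^3 - 6*sqrt(2)*d^2 + d^2 - 32*d - 6*sqrt(2)*d - 32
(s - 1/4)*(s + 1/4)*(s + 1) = s^3 + s^2 - s/16 - 1/16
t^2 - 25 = (t - 5)*(t + 5)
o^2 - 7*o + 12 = (o - 4)*(o - 3)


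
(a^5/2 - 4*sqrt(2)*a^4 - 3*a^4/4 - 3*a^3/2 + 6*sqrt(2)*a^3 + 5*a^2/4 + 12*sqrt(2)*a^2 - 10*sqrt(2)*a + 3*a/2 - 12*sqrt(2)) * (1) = a^5/2 - 4*sqrt(2)*a^4 - 3*a^4/4 - 3*a^3/2 + 6*sqrt(2)*a^3 + 5*a^2/4 + 12*sqrt(2)*a^2 - 10*sqrt(2)*a + 3*a/2 - 12*sqrt(2)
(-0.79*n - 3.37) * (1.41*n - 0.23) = -1.1139*n^2 - 4.57*n + 0.7751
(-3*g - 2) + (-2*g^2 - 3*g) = -2*g^2 - 6*g - 2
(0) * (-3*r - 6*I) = 0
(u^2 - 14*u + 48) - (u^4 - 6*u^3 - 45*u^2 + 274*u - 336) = -u^4 + 6*u^3 + 46*u^2 - 288*u + 384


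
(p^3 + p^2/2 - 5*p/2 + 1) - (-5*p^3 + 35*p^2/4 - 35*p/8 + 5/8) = 6*p^3 - 33*p^2/4 + 15*p/8 + 3/8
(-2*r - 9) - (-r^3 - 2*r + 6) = r^3 - 15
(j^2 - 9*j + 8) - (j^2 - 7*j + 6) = 2 - 2*j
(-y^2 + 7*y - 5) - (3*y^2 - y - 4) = -4*y^2 + 8*y - 1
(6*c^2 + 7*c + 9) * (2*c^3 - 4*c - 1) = 12*c^5 + 14*c^4 - 6*c^3 - 34*c^2 - 43*c - 9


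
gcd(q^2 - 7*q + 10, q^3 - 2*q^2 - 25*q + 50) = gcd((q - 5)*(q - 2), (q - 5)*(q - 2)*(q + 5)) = q^2 - 7*q + 10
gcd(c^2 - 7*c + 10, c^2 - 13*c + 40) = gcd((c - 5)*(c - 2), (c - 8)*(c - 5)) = c - 5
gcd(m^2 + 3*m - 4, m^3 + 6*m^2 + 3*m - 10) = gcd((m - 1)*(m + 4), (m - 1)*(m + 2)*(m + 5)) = m - 1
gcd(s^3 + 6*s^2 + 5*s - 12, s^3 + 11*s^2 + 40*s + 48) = s^2 + 7*s + 12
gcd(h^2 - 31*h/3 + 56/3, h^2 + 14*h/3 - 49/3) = h - 7/3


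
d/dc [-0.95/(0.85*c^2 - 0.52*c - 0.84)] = (1.615*c - 0.494)/(-0.85*c^2 + 0.52*c + 0.84)^2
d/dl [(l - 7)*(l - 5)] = 2*l - 12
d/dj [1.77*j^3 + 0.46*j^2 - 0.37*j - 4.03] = 5.31*j^2 + 0.92*j - 0.37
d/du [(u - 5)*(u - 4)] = 2*u - 9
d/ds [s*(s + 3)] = 2*s + 3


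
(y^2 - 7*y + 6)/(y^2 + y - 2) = (y - 6)/(y + 2)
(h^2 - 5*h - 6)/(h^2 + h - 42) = (h + 1)/(h + 7)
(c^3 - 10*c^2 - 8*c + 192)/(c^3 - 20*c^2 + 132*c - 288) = (c + 4)/(c - 6)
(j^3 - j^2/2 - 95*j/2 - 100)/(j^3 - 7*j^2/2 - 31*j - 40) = (j + 5)/(j + 2)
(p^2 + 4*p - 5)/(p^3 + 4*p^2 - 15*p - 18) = (p^2 + 4*p - 5)/(p^3 + 4*p^2 - 15*p - 18)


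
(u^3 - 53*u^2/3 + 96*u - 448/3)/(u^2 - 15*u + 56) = u - 8/3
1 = 1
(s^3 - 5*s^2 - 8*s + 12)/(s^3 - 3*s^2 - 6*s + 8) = (s - 6)/(s - 4)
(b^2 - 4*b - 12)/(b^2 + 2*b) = (b - 6)/b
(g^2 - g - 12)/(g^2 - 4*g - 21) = (g - 4)/(g - 7)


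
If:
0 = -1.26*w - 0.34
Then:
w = -0.27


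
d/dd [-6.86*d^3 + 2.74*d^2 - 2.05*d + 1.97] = -20.58*d^2 + 5.48*d - 2.05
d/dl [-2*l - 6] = -2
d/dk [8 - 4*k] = -4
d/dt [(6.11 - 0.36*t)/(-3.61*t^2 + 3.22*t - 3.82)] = (-1.2996*t^2 + 44.1142*t - 18.299)/(13.0321*t^4 - 23.2484*t^3 + 37.9488*t^2 - 24.6008*t + 14.5924)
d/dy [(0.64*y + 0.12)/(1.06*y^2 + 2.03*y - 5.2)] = (0.6784*y^2 + 1.2992*y - (0.64*y + 0.12)*(2.12*y + 2.03) - 3.328)/(1.06*y^2 + 2.03*y - 5.2)^2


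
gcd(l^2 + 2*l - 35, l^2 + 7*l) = l + 7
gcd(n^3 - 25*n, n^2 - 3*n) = n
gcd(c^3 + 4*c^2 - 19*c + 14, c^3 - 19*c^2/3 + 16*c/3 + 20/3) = c - 2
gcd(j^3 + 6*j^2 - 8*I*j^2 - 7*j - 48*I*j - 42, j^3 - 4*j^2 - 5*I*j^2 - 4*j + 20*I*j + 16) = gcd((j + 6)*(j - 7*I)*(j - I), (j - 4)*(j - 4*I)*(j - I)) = j - I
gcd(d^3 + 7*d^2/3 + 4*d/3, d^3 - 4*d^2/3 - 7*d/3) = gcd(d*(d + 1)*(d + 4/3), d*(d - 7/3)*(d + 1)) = d^2 + d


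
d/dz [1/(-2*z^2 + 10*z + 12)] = (z - 5/2)/(-z^2 + 5*z + 6)^2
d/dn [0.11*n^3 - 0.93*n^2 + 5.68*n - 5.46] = 0.33*n^2 - 1.86*n + 5.68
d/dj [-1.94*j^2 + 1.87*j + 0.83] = 1.87 - 3.88*j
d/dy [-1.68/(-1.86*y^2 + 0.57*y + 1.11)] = (0.9576 - 6.2496*y)/(-1.86*y^2 + 0.57*y + 1.11)^2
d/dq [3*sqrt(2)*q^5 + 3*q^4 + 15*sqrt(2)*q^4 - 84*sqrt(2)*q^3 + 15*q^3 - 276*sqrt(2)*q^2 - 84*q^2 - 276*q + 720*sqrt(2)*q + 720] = 15*sqrt(2)*q^4 + 12*q^3 + 60*sqrt(2)*q^3 - 252*sqrt(2)*q^2 + 45*q^2 - 552*sqrt(2)*q - 168*q - 276 + 720*sqrt(2)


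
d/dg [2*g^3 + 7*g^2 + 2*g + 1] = 6*g^2 + 14*g + 2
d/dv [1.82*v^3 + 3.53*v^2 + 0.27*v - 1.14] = 5.46*v^2 + 7.06*v + 0.27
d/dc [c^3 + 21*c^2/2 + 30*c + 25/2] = 3*c^2 + 21*c + 30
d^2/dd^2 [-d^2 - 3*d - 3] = -2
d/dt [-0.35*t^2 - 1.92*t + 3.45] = -0.7*t - 1.92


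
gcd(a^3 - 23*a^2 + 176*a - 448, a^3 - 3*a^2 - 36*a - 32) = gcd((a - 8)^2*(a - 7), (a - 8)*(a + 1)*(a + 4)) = a - 8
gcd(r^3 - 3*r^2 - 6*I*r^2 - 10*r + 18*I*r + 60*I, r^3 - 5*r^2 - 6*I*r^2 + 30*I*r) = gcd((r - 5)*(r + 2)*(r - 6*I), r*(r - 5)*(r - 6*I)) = r^2 + r*(-5 - 6*I) + 30*I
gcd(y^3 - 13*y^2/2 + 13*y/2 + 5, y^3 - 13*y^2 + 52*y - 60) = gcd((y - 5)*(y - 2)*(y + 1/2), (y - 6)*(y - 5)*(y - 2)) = y^2 - 7*y + 10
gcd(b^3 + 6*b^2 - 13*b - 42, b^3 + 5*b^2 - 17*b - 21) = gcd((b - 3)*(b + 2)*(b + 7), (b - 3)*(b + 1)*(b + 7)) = b^2 + 4*b - 21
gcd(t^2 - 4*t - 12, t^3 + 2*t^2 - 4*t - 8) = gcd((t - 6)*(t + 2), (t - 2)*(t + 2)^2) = t + 2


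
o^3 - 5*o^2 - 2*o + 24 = (o - 4)*(o - 3)*(o + 2)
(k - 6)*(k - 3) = k^2 - 9*k + 18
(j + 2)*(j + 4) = j^2 + 6*j + 8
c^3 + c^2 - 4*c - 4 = (c - 2)*(c + 1)*(c + 2)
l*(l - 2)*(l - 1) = l^3 - 3*l^2 + 2*l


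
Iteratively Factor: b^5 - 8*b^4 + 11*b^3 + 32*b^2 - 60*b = (b - 5)*(b^4 - 3*b^3 - 4*b^2 + 12*b) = (b - 5)*(b - 3)*(b^3 - 4*b) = (b - 5)*(b - 3)*(b - 2)*(b^2 + 2*b) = (b - 5)*(b - 3)*(b - 2)*(b + 2)*(b)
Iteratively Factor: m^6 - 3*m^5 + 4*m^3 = (m)*(m^5 - 3*m^4 + 4*m^2) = m*(m + 1)*(m^4 - 4*m^3 + 4*m^2) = m^2*(m + 1)*(m^3 - 4*m^2 + 4*m) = m^2*(m - 2)*(m + 1)*(m^2 - 2*m) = m^3*(m - 2)*(m + 1)*(m - 2)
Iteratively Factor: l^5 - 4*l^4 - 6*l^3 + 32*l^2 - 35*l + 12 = (l + 3)*(l^4 - 7*l^3 + 15*l^2 - 13*l + 4) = (l - 4)*(l + 3)*(l^3 - 3*l^2 + 3*l - 1) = (l - 4)*(l - 1)*(l + 3)*(l^2 - 2*l + 1) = (l - 4)*(l - 1)^2*(l + 3)*(l - 1)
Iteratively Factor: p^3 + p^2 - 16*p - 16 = (p + 1)*(p^2 - 16) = (p + 1)*(p + 4)*(p - 4)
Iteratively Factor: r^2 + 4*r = (r)*(r + 4)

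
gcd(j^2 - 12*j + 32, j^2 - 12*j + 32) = j^2 - 12*j + 32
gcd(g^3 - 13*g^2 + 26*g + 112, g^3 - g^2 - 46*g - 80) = g^2 - 6*g - 16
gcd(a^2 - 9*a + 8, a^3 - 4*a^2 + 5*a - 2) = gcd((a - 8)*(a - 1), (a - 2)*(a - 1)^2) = a - 1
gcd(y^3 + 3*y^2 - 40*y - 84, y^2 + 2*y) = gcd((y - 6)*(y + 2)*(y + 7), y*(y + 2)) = y + 2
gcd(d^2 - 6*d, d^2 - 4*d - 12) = d - 6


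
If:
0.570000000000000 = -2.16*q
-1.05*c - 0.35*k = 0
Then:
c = -0.333333333333333*k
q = -0.26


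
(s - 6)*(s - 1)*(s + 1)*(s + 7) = s^4 + s^3 - 43*s^2 - s + 42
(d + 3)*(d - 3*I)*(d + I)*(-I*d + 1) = -I*d^4 - d^3 - 3*I*d^3 - 3*d^2 - 5*I*d^2 + 3*d - 15*I*d + 9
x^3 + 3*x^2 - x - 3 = (x - 1)*(x + 1)*(x + 3)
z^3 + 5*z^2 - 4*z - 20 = (z - 2)*(z + 2)*(z + 5)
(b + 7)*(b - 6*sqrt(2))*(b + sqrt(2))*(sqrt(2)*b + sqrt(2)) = sqrt(2)*b^4 - 10*b^3 + 8*sqrt(2)*b^3 - 80*b^2 - 5*sqrt(2)*b^2 - 96*sqrt(2)*b - 70*b - 84*sqrt(2)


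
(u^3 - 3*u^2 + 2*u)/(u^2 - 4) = u*(u - 1)/(u + 2)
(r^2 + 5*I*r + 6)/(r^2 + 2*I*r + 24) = (r - I)/(r - 4*I)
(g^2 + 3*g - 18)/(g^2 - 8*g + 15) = (g + 6)/(g - 5)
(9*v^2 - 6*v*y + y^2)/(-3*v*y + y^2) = (-3*v + y)/y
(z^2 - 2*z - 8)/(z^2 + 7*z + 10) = (z - 4)/(z + 5)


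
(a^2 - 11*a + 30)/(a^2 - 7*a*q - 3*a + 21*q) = (a^2 - 11*a + 30)/(a^2 - 7*a*q - 3*a + 21*q)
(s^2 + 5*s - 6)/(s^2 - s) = (s + 6)/s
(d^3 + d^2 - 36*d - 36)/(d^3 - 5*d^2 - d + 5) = (d^2 - 36)/(d^2 - 6*d + 5)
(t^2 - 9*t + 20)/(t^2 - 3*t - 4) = (t - 5)/(t + 1)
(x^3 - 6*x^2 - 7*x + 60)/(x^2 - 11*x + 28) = (x^2 - 2*x - 15)/(x - 7)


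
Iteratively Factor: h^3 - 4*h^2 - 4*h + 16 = (h - 4)*(h^2 - 4) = (h - 4)*(h + 2)*(h - 2)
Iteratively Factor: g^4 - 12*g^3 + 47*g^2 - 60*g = (g - 5)*(g^3 - 7*g^2 + 12*g) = (g - 5)*(g - 3)*(g^2 - 4*g) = g*(g - 5)*(g - 3)*(g - 4)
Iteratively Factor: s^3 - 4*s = (s - 2)*(s^2 + 2*s) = (s - 2)*(s + 2)*(s)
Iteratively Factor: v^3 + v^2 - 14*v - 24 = (v + 3)*(v^2 - 2*v - 8) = (v - 4)*(v + 3)*(v + 2)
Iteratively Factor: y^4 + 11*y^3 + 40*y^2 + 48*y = (y)*(y^3 + 11*y^2 + 40*y + 48) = y*(y + 4)*(y^2 + 7*y + 12) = y*(y + 4)^2*(y + 3)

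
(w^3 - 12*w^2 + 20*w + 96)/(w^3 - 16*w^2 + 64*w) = (w^2 - 4*w - 12)/(w*(w - 8))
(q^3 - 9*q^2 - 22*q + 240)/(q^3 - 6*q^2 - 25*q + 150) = (q - 8)/(q - 5)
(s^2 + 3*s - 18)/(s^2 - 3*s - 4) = (-s^2 - 3*s + 18)/(-s^2 + 3*s + 4)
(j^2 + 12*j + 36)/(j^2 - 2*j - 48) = (j + 6)/(j - 8)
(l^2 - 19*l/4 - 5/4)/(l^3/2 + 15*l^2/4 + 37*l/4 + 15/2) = (4*l^2 - 19*l - 5)/(2*l^3 + 15*l^2 + 37*l + 30)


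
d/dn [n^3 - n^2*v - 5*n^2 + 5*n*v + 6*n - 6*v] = 3*n^2 - 2*n*v - 10*n + 5*v + 6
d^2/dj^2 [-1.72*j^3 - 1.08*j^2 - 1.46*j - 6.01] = -10.32*j - 2.16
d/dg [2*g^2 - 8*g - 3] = 4*g - 8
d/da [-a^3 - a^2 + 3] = a*(-3*a - 2)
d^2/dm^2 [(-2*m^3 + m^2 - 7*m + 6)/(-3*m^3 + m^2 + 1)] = 2*(-3*m^6 + 189*m^5 - 351*m^4 + 128*m^3 + 111*m^2 - 69*m + 5)/(27*m^9 - 27*m^8 + 9*m^7 - 28*m^6 + 18*m^5 - 3*m^4 + 9*m^3 - 3*m^2 - 1)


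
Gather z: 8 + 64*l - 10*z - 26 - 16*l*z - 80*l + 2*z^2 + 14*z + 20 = -16*l + 2*z^2 + z*(4 - 16*l) + 2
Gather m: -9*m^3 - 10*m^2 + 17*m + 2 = -9*m^3 - 10*m^2 + 17*m + 2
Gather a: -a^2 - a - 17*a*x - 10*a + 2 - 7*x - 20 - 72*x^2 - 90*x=-a^2 + a*(-17*x - 11) - 72*x^2 - 97*x - 18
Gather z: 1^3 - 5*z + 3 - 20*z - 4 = -25*z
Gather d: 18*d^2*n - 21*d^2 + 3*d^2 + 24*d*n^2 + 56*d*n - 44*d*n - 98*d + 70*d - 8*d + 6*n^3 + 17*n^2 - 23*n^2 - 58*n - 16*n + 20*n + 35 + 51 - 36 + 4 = d^2*(18*n - 18) + d*(24*n^2 + 12*n - 36) + 6*n^3 - 6*n^2 - 54*n + 54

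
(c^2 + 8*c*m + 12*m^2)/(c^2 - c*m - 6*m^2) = (c + 6*m)/(c - 3*m)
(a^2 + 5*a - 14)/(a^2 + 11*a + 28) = (a - 2)/(a + 4)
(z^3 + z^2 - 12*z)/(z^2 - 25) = z*(z^2 + z - 12)/(z^2 - 25)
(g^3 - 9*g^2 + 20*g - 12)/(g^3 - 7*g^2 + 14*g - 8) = (g - 6)/(g - 4)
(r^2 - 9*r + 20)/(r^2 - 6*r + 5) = (r - 4)/(r - 1)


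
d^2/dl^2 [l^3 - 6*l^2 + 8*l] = 6*l - 12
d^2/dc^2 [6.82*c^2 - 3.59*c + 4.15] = 13.6400000000000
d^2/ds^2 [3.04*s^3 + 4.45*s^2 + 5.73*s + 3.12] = 18.24*s + 8.9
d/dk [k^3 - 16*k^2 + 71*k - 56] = 3*k^2 - 32*k + 71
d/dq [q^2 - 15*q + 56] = 2*q - 15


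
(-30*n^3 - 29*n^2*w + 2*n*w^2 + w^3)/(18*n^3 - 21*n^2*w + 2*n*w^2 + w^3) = (-5*n^2 - 4*n*w + w^2)/(3*n^2 - 4*n*w + w^2)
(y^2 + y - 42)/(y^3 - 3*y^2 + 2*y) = (y^2 + y - 42)/(y*(y^2 - 3*y + 2))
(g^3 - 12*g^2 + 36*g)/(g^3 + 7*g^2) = (g^2 - 12*g + 36)/(g*(g + 7))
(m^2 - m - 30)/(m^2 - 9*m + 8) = (m^2 - m - 30)/(m^2 - 9*m + 8)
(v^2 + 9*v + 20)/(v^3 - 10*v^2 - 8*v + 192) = (v + 5)/(v^2 - 14*v + 48)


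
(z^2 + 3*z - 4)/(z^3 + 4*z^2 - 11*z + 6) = (z + 4)/(z^2 + 5*z - 6)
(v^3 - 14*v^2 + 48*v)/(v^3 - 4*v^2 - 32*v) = (v - 6)/(v + 4)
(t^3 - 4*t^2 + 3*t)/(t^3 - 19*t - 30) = t*(-t^2 + 4*t - 3)/(-t^3 + 19*t + 30)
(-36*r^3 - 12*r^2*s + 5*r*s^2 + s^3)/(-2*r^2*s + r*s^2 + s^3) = (18*r^2 - 3*r*s - s^2)/(s*(r - s))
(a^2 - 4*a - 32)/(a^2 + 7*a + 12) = (a - 8)/(a + 3)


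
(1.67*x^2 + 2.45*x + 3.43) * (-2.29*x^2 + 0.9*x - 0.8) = -3.8243*x^4 - 4.1075*x^3 - 6.9857*x^2 + 1.127*x - 2.744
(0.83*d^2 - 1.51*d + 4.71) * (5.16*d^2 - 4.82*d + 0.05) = 4.2828*d^4 - 11.7922*d^3 + 31.6233*d^2 - 22.7777*d + 0.2355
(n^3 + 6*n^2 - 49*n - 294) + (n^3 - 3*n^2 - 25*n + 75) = 2*n^3 + 3*n^2 - 74*n - 219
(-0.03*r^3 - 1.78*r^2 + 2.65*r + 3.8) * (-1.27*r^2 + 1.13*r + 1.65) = 0.0381*r^5 + 2.2267*r^4 - 5.4264*r^3 - 4.7685*r^2 + 8.6665*r + 6.27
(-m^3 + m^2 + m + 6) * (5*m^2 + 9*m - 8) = -5*m^5 - 4*m^4 + 22*m^3 + 31*m^2 + 46*m - 48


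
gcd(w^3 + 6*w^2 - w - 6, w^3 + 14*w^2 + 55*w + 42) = w^2 + 7*w + 6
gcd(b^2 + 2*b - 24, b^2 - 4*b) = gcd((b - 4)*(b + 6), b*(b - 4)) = b - 4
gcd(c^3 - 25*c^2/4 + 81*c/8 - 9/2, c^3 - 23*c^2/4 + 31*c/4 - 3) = c^2 - 19*c/4 + 3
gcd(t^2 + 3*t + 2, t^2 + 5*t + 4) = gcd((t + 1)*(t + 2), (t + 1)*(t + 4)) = t + 1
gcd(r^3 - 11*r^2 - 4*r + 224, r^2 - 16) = r + 4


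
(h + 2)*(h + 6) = h^2 + 8*h + 12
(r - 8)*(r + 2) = r^2 - 6*r - 16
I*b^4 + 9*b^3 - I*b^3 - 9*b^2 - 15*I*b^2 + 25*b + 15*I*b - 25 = (b - 5*I)^2*(b + I)*(I*b - I)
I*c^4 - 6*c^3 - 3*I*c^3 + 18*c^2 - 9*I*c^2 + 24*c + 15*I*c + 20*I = (c - 4)*(c + I)*(c + 5*I)*(I*c + I)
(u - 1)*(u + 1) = u^2 - 1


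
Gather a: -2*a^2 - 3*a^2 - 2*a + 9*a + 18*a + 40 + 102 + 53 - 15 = -5*a^2 + 25*a + 180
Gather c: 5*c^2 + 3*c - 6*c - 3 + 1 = 5*c^2 - 3*c - 2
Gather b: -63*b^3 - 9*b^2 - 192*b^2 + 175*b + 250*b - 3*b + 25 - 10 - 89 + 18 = -63*b^3 - 201*b^2 + 422*b - 56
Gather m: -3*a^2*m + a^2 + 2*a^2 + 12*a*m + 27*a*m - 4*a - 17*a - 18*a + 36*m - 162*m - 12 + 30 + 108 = 3*a^2 - 39*a + m*(-3*a^2 + 39*a - 126) + 126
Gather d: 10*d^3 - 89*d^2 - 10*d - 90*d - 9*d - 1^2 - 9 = 10*d^3 - 89*d^2 - 109*d - 10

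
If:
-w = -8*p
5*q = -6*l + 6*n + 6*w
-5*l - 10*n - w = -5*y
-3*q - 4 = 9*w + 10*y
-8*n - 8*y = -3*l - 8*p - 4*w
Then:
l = 5383*y/2925 + 116/585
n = -2369*y/5850 - 44/585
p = -89*y/4680 - 7/234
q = -187*y/65 - 8/13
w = -89*y/585 - 28/117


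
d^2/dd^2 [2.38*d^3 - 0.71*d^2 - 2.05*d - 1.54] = 14.28*d - 1.42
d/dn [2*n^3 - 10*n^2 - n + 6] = 6*n^2 - 20*n - 1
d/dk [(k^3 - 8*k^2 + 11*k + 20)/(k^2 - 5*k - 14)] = (k^4 - 10*k^3 - 13*k^2 + 184*k - 54)/(k^4 - 10*k^3 - 3*k^2 + 140*k + 196)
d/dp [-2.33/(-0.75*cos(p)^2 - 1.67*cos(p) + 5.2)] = (3.495*cos(p) + 3.8911)*sin(p)/(0.75*cos(p)^2 + 1.67*cos(p) - 5.2)^2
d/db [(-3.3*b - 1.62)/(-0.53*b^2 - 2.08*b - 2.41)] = (-1.749*b^2 - 1.7172*b + 4.5834)/(0.2809*b^4 + 2.2048*b^3 + 6.881*b^2 + 10.0256*b + 5.8081)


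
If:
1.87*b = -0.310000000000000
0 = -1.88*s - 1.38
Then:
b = -0.17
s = -0.73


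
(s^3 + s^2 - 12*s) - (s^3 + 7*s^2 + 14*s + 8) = -6*s^2 - 26*s - 8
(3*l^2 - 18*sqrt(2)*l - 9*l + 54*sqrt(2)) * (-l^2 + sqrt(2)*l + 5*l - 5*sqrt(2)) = -3*l^4 + 24*l^3 + 21*sqrt(2)*l^3 - 168*sqrt(2)*l^2 - 81*l^2 + 288*l + 315*sqrt(2)*l - 540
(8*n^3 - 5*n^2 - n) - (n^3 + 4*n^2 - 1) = 7*n^3 - 9*n^2 - n + 1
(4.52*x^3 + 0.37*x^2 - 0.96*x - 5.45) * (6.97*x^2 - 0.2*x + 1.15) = 31.5044*x^5 + 1.6749*x^4 - 1.5672*x^3 - 37.369*x^2 - 0.0139999999999998*x - 6.2675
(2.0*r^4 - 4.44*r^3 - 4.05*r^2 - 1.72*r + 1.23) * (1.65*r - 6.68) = 3.3*r^5 - 20.686*r^4 + 22.9767*r^3 + 24.216*r^2 + 13.5191*r - 8.2164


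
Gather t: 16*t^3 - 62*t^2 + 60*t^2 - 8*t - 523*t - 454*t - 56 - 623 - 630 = 16*t^3 - 2*t^2 - 985*t - 1309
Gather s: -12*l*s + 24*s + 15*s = s*(39 - 12*l)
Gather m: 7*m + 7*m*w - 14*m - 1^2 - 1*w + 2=m*(7*w - 7) - w + 1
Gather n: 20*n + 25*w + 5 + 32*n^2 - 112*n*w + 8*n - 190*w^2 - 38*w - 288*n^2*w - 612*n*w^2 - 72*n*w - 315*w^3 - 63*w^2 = n^2*(32 - 288*w) + n*(-612*w^2 - 184*w + 28) - 315*w^3 - 253*w^2 - 13*w + 5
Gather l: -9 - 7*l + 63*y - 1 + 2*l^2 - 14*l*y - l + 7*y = 2*l^2 + l*(-14*y - 8) + 70*y - 10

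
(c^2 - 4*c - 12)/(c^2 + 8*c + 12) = (c - 6)/(c + 6)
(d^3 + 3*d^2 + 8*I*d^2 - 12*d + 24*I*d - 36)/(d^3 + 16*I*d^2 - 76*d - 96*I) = (d + 3)/(d + 8*I)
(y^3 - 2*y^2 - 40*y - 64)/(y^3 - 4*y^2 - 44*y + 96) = (y^2 + 6*y + 8)/(y^2 + 4*y - 12)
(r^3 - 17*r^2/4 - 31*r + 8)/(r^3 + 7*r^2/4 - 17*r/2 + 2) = (r - 8)/(r - 2)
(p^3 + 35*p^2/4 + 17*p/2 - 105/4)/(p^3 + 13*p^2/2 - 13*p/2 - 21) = (4*p^2 + 7*p - 15)/(2*(2*p^2 - p - 6))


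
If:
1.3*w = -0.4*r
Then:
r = -3.25*w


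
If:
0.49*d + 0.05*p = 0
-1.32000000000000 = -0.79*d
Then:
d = 1.67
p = -16.37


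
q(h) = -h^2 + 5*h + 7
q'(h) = 5 - 2*h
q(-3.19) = -19.13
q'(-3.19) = 11.38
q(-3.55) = -23.35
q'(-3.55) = 12.10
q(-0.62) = 3.52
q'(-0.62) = 6.24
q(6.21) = -0.51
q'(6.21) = -7.42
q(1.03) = 11.09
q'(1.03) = 2.94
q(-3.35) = -20.97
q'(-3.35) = 11.70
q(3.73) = 11.74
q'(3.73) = -2.46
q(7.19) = -8.75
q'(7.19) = -9.38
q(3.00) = 13.00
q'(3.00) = -1.00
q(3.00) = 13.00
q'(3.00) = -1.00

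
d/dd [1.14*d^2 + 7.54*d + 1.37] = 2.28*d + 7.54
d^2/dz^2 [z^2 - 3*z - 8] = 2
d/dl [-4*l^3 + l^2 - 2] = 2*l*(1 - 6*l)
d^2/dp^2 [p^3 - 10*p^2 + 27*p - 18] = 6*p - 20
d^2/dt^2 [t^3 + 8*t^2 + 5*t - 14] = 6*t + 16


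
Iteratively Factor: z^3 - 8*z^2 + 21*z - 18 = (z - 3)*(z^2 - 5*z + 6) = (z - 3)*(z - 2)*(z - 3)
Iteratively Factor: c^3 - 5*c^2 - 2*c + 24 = (c - 3)*(c^2 - 2*c - 8) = (c - 4)*(c - 3)*(c + 2)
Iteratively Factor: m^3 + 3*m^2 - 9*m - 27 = (m + 3)*(m^2 - 9) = (m + 3)^2*(m - 3)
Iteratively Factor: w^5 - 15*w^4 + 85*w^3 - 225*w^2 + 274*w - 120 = (w - 2)*(w^4 - 13*w^3 + 59*w^2 - 107*w + 60) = (w - 5)*(w - 2)*(w^3 - 8*w^2 + 19*w - 12) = (w - 5)*(w - 4)*(w - 2)*(w^2 - 4*w + 3) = (w - 5)*(w - 4)*(w - 3)*(w - 2)*(w - 1)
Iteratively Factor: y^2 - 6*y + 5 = (y - 1)*(y - 5)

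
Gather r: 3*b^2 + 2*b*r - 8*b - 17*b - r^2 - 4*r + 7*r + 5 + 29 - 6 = 3*b^2 - 25*b - r^2 + r*(2*b + 3) + 28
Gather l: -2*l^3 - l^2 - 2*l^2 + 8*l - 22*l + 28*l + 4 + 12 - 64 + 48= -2*l^3 - 3*l^2 + 14*l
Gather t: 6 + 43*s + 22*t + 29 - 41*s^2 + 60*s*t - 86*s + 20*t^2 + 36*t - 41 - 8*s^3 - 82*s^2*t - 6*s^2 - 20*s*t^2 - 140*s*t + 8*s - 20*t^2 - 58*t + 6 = -8*s^3 - 47*s^2 - 20*s*t^2 - 35*s + t*(-82*s^2 - 80*s)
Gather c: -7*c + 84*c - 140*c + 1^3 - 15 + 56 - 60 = -63*c - 18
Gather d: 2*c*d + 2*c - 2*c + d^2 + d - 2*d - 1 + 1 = d^2 + d*(2*c - 1)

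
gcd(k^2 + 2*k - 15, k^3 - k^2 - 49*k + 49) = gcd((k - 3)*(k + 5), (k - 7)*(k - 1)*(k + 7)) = 1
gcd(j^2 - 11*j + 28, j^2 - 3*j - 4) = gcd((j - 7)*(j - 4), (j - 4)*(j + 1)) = j - 4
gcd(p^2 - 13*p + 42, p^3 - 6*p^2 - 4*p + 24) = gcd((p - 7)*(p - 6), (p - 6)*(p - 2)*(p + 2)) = p - 6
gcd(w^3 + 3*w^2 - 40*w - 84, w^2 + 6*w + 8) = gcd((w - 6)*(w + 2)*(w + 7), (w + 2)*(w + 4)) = w + 2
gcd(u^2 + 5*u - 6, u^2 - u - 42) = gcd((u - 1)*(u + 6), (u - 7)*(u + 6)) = u + 6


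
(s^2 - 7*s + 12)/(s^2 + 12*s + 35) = (s^2 - 7*s + 12)/(s^2 + 12*s + 35)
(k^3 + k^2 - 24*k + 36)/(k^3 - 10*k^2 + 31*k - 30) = (k + 6)/(k - 5)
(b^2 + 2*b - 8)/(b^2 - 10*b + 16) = (b + 4)/(b - 8)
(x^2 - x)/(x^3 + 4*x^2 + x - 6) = x/(x^2 + 5*x + 6)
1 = 1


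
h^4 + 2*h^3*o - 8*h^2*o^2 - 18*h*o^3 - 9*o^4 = (h - 3*o)*(h + o)^2*(h + 3*o)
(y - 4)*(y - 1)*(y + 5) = y^3 - 21*y + 20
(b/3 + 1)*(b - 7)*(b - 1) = b^3/3 - 5*b^2/3 - 17*b/3 + 7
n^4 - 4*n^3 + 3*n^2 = n^2*(n - 3)*(n - 1)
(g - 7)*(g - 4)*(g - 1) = g^3 - 12*g^2 + 39*g - 28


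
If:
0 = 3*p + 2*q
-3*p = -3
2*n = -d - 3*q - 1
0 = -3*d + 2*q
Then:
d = -1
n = 9/4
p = 1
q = -3/2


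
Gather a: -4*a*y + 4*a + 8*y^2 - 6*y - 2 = a*(4 - 4*y) + 8*y^2 - 6*y - 2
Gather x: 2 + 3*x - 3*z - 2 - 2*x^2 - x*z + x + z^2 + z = -2*x^2 + x*(4 - z) + z^2 - 2*z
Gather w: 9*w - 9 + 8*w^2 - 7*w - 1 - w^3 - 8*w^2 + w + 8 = -w^3 + 3*w - 2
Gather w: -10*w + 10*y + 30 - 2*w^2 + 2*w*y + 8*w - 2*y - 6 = -2*w^2 + w*(2*y - 2) + 8*y + 24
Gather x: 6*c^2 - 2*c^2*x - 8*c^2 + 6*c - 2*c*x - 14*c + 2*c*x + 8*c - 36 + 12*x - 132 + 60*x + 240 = -2*c^2 + x*(72 - 2*c^2) + 72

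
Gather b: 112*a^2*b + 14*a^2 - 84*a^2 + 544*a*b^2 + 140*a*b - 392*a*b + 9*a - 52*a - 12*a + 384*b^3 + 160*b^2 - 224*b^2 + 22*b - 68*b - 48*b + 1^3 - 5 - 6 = -70*a^2 - 55*a + 384*b^3 + b^2*(544*a - 64) + b*(112*a^2 - 252*a - 94) - 10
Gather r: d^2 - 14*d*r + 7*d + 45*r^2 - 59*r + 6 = d^2 + 7*d + 45*r^2 + r*(-14*d - 59) + 6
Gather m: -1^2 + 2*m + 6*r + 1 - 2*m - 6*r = 0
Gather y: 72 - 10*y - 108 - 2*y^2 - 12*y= -2*y^2 - 22*y - 36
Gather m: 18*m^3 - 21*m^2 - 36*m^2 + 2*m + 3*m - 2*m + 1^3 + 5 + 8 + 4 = 18*m^3 - 57*m^2 + 3*m + 18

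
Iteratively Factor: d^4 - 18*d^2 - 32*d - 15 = (d + 1)*(d^3 - d^2 - 17*d - 15) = (d + 1)^2*(d^2 - 2*d - 15) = (d + 1)^2*(d + 3)*(d - 5)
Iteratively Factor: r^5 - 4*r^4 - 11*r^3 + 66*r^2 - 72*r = (r - 3)*(r^4 - r^3 - 14*r^2 + 24*r) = (r - 3)^2*(r^3 + 2*r^2 - 8*r) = (r - 3)^2*(r - 2)*(r^2 + 4*r) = r*(r - 3)^2*(r - 2)*(r + 4)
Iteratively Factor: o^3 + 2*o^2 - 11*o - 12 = (o - 3)*(o^2 + 5*o + 4) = (o - 3)*(o + 4)*(o + 1)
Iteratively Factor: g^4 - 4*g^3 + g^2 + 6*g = (g - 2)*(g^3 - 2*g^2 - 3*g) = g*(g - 2)*(g^2 - 2*g - 3) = g*(g - 2)*(g + 1)*(g - 3)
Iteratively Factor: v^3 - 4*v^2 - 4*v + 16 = (v - 4)*(v^2 - 4) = (v - 4)*(v + 2)*(v - 2)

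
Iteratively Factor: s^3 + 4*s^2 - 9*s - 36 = (s + 4)*(s^2 - 9) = (s - 3)*(s + 4)*(s + 3)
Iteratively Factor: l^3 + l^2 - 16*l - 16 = (l - 4)*(l^2 + 5*l + 4) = (l - 4)*(l + 1)*(l + 4)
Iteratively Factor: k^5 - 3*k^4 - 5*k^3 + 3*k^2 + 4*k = (k)*(k^4 - 3*k^3 - 5*k^2 + 3*k + 4) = k*(k - 1)*(k^3 - 2*k^2 - 7*k - 4) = k*(k - 1)*(k + 1)*(k^2 - 3*k - 4) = k*(k - 1)*(k + 1)^2*(k - 4)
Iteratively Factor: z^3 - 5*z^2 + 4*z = (z - 1)*(z^2 - 4*z) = z*(z - 1)*(z - 4)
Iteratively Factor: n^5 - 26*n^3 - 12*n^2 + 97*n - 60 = (n - 5)*(n^4 + 5*n^3 - n^2 - 17*n + 12) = (n - 5)*(n - 1)*(n^3 + 6*n^2 + 5*n - 12) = (n - 5)*(n - 1)*(n + 4)*(n^2 + 2*n - 3) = (n - 5)*(n - 1)*(n + 3)*(n + 4)*(n - 1)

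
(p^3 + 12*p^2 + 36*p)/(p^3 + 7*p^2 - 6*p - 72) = p*(p + 6)/(p^2 + p - 12)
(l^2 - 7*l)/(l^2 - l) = (l - 7)/(l - 1)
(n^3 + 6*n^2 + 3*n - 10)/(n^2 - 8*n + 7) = (n^2 + 7*n + 10)/(n - 7)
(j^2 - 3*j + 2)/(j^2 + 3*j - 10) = (j - 1)/(j + 5)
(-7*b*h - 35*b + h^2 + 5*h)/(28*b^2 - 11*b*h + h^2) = (-h - 5)/(4*b - h)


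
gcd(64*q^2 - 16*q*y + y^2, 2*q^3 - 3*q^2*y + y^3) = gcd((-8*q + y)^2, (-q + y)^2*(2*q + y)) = 1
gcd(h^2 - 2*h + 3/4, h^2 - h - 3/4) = h - 3/2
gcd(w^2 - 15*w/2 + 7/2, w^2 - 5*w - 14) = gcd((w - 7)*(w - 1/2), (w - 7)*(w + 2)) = w - 7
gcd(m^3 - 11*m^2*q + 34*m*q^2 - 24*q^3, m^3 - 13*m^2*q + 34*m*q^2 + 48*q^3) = -m + 6*q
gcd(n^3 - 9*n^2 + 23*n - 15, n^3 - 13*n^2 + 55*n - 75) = n^2 - 8*n + 15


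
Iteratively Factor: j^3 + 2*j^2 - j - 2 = (j + 1)*(j^2 + j - 2) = (j - 1)*(j + 1)*(j + 2)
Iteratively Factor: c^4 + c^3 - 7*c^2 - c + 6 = (c + 3)*(c^3 - 2*c^2 - c + 2) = (c - 2)*(c + 3)*(c^2 - 1) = (c - 2)*(c + 1)*(c + 3)*(c - 1)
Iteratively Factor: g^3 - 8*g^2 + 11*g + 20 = (g - 4)*(g^2 - 4*g - 5) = (g - 4)*(g + 1)*(g - 5)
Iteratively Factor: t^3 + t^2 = (t)*(t^2 + t) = t^2*(t + 1)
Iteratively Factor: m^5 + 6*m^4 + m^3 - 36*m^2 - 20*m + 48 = (m - 1)*(m^4 + 7*m^3 + 8*m^2 - 28*m - 48) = (m - 1)*(m + 2)*(m^3 + 5*m^2 - 2*m - 24) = (m - 1)*(m + 2)*(m + 4)*(m^2 + m - 6) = (m - 1)*(m + 2)*(m + 3)*(m + 4)*(m - 2)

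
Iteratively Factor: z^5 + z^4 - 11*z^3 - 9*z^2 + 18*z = (z - 1)*(z^4 + 2*z^3 - 9*z^2 - 18*z) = (z - 1)*(z + 2)*(z^3 - 9*z) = (z - 1)*(z + 2)*(z + 3)*(z^2 - 3*z) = z*(z - 1)*(z + 2)*(z + 3)*(z - 3)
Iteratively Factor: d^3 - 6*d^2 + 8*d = (d - 2)*(d^2 - 4*d) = d*(d - 2)*(d - 4)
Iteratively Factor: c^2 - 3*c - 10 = (c + 2)*(c - 5)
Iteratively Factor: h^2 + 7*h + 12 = (h + 4)*(h + 3)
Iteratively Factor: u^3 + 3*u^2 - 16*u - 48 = (u + 4)*(u^2 - u - 12) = (u + 3)*(u + 4)*(u - 4)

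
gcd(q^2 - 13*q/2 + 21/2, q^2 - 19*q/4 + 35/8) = q - 7/2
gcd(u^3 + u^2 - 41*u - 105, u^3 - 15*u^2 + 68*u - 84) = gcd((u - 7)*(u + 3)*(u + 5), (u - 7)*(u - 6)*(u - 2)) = u - 7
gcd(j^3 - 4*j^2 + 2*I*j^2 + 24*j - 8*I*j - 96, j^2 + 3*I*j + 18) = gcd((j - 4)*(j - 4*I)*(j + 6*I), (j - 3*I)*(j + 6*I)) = j + 6*I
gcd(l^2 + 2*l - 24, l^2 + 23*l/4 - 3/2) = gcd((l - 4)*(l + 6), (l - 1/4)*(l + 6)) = l + 6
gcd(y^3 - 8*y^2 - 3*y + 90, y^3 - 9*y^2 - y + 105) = y^2 - 2*y - 15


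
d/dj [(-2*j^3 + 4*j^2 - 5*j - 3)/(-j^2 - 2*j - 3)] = (2*j^4 + 8*j^3 + 5*j^2 - 30*j + 9)/(j^4 + 4*j^3 + 10*j^2 + 12*j + 9)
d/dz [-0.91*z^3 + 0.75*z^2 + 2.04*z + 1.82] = -2.73*z^2 + 1.5*z + 2.04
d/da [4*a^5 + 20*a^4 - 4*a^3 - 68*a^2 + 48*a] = 20*a^4 + 80*a^3 - 12*a^2 - 136*a + 48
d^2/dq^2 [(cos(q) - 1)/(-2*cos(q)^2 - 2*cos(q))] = (sin(q)^4/cos(q)^3 - 6 + 3/cos(q) + 4/cos(q)^2 + cos(q)^(-3))/(2*(cos(q) + 1)^2)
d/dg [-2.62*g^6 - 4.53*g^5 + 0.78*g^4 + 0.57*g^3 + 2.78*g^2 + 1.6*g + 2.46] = -15.72*g^5 - 22.65*g^4 + 3.12*g^3 + 1.71*g^2 + 5.56*g + 1.6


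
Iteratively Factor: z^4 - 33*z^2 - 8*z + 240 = (z - 5)*(z^3 + 5*z^2 - 8*z - 48) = (z - 5)*(z + 4)*(z^2 + z - 12) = (z - 5)*(z - 3)*(z + 4)*(z + 4)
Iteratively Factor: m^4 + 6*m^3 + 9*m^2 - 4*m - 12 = (m - 1)*(m^3 + 7*m^2 + 16*m + 12) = (m - 1)*(m + 3)*(m^2 + 4*m + 4) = (m - 1)*(m + 2)*(m + 3)*(m + 2)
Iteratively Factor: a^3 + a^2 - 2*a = (a + 2)*(a^2 - a) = a*(a + 2)*(a - 1)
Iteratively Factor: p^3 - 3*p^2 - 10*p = (p)*(p^2 - 3*p - 10) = p*(p + 2)*(p - 5)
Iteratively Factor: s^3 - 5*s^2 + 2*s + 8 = (s + 1)*(s^2 - 6*s + 8) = (s - 4)*(s + 1)*(s - 2)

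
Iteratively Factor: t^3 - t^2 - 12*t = (t + 3)*(t^2 - 4*t) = t*(t + 3)*(t - 4)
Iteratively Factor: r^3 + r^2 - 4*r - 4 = (r + 1)*(r^2 - 4) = (r - 2)*(r + 1)*(r + 2)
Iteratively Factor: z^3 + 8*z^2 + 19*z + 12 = (z + 4)*(z^2 + 4*z + 3) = (z + 1)*(z + 4)*(z + 3)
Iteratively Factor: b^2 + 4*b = (b)*(b + 4)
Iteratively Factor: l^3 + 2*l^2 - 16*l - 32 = (l - 4)*(l^2 + 6*l + 8) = (l - 4)*(l + 4)*(l + 2)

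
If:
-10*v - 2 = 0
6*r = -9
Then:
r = -3/2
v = -1/5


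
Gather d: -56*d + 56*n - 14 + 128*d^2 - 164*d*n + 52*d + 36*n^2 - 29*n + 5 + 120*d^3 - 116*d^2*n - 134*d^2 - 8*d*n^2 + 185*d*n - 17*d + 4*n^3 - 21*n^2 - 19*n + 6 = 120*d^3 + d^2*(-116*n - 6) + d*(-8*n^2 + 21*n - 21) + 4*n^3 + 15*n^2 + 8*n - 3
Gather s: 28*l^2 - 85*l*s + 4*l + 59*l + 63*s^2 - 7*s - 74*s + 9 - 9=28*l^2 + 63*l + 63*s^2 + s*(-85*l - 81)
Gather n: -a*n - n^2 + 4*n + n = -n^2 + n*(5 - a)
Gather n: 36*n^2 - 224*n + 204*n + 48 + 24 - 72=36*n^2 - 20*n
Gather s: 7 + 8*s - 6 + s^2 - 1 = s^2 + 8*s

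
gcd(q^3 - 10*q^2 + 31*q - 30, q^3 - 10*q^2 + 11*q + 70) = q - 5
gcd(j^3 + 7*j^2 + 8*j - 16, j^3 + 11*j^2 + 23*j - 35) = j - 1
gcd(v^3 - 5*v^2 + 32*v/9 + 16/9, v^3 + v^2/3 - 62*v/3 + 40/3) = v - 4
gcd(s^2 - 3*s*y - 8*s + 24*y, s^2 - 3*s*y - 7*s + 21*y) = -s + 3*y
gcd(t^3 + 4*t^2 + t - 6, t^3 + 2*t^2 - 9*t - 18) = t^2 + 5*t + 6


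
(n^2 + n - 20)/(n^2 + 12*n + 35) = (n - 4)/(n + 7)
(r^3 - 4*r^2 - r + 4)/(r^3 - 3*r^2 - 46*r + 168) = (r^2 - 1)/(r^2 + r - 42)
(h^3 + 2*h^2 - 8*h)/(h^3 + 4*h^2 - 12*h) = (h + 4)/(h + 6)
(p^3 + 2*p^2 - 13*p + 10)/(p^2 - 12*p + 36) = (p^3 + 2*p^2 - 13*p + 10)/(p^2 - 12*p + 36)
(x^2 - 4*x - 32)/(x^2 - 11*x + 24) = (x + 4)/(x - 3)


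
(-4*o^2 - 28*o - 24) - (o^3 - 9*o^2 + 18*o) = -o^3 + 5*o^2 - 46*o - 24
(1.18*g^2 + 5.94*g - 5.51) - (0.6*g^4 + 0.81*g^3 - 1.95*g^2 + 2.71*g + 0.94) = -0.6*g^4 - 0.81*g^3 + 3.13*g^2 + 3.23*g - 6.45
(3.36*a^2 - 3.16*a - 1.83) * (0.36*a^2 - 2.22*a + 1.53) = 1.2096*a^4 - 8.5968*a^3 + 11.4972*a^2 - 0.7722*a - 2.7999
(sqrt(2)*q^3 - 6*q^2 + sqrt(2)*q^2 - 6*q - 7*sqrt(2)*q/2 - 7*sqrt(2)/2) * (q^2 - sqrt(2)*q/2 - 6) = sqrt(2)*q^5 - 7*q^4 + sqrt(2)*q^4 - 13*sqrt(2)*q^3/2 - 7*q^3 - 13*sqrt(2)*q^2/2 + 79*q^2/2 + 21*sqrt(2)*q + 79*q/2 + 21*sqrt(2)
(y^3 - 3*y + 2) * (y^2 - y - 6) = y^5 - y^4 - 9*y^3 + 5*y^2 + 16*y - 12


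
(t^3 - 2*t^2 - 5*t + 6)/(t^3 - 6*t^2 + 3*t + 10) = (t^3 - 2*t^2 - 5*t + 6)/(t^3 - 6*t^2 + 3*t + 10)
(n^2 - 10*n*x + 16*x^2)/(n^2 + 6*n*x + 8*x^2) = (n^2 - 10*n*x + 16*x^2)/(n^2 + 6*n*x + 8*x^2)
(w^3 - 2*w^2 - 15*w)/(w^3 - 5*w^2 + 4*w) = (w^2 - 2*w - 15)/(w^2 - 5*w + 4)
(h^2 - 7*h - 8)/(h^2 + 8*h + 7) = (h - 8)/(h + 7)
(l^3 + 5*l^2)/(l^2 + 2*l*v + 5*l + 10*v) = l^2/(l + 2*v)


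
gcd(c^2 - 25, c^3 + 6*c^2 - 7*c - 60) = c + 5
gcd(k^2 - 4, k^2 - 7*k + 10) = k - 2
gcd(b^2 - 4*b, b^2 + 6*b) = b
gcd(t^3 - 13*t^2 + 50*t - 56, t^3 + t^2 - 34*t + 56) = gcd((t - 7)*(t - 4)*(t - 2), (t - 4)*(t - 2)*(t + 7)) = t^2 - 6*t + 8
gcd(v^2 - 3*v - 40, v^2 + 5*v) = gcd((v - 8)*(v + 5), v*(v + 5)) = v + 5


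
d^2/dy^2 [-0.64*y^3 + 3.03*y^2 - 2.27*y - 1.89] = 6.06 - 3.84*y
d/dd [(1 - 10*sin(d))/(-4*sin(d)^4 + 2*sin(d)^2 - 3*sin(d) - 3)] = (-120*sin(d)^4 + 16*sin(d)^3 + 20*sin(d)^2 - 4*sin(d) + 33)*cos(d)/(4*sin(d)^4 - 2*sin(d)^2 + 3*sin(d) + 3)^2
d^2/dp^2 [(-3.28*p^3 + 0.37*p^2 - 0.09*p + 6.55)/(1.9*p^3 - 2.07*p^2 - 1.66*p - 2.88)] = (2.8421709430404e-14*p^7 - 23.1290799999999*p^6 - 64.02012*p^5 + 77.4937799999999*p^4 - 366.68387*p^3 - 68.786286*p^2 + 190.077732*p - 35.0002)/(6.859*p^9 - 22.4181*p^8 + 6.44613*p^7 - 0.887463000000007*p^6 + 62.330358*p^5 + 0.367308000000001*p^4 - 16.673752*p^3 - 75.316608*p^2 - 41.306112*p - 23.887872)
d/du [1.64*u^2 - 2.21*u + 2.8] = 3.28*u - 2.21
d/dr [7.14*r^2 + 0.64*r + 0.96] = 14.28*r + 0.64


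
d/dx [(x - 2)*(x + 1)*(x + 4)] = 3*x^2 + 6*x - 6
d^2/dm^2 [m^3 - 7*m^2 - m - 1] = 6*m - 14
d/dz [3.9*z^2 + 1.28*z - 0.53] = 7.8*z + 1.28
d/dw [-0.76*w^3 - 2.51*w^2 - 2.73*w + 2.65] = -2.28*w^2 - 5.02*w - 2.73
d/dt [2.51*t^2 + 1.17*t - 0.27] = 5.02*t + 1.17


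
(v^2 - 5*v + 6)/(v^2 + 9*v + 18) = (v^2 - 5*v + 6)/(v^2 + 9*v + 18)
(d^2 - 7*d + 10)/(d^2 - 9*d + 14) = (d - 5)/(d - 7)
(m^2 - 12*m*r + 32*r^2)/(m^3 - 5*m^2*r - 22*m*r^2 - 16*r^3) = (m - 4*r)/(m^2 + 3*m*r + 2*r^2)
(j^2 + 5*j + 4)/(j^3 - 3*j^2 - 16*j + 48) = (j + 1)/(j^2 - 7*j + 12)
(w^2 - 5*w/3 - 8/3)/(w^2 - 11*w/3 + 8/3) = (w + 1)/(w - 1)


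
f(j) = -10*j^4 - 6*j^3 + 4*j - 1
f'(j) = -40*j^3 - 18*j^2 + 4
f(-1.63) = -52.13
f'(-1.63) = 129.41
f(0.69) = -2.48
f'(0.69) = -17.71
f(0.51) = -0.43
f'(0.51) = -5.99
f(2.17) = -275.37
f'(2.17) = -489.49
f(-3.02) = -679.64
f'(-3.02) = 941.58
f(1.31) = -38.70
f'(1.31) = -116.81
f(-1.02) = -9.54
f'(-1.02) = 27.72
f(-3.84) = -1850.95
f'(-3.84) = 2003.50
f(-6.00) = -11689.00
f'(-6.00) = 7996.00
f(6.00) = -14233.00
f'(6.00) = -9284.00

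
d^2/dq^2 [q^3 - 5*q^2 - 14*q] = 6*q - 10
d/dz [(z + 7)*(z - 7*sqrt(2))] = 2*z - 7*sqrt(2) + 7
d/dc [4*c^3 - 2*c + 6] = 12*c^2 - 2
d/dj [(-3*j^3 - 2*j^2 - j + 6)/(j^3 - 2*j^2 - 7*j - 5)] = (8*j^4 + 44*j^3 + 39*j^2 + 44*j + 47)/(j^6 - 4*j^5 - 10*j^4 + 18*j^3 + 69*j^2 + 70*j + 25)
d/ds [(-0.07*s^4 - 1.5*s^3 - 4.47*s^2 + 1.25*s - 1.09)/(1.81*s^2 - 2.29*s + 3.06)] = (-0.2534*s^5 - 2.2341*s^4 + 6.0132*s^3 - 5.7962*s^2 - 23.4106*s + 1.3289)/(3.2761*s^4 - 8.2898*s^3 + 16.3213*s^2 - 14.0148*s + 9.3636)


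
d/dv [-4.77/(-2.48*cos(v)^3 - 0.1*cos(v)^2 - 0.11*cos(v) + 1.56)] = (35.4888*cos(v)^2 + 0.954*cos(v) + 0.5247)*sin(v)/(2.48*cos(v)^3 + 0.1*cos(v)^2 + 0.11*cos(v) - 1.56)^2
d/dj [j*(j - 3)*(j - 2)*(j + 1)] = 4*j^3 - 12*j^2 + 2*j + 6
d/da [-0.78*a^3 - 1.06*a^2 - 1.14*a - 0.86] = -2.34*a^2 - 2.12*a - 1.14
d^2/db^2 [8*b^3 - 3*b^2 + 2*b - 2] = 48*b - 6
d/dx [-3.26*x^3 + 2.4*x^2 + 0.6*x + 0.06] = -9.78*x^2 + 4.8*x + 0.6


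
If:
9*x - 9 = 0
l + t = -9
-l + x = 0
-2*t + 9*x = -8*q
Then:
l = 1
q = -29/8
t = -10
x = 1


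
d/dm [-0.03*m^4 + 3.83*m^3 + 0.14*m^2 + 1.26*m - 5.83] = -0.12*m^3 + 11.49*m^2 + 0.28*m + 1.26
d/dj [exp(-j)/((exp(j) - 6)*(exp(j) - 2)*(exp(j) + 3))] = (-4*exp(3*j) + 15*exp(2*j) + 24*exp(j) - 36)*exp(-j)/(exp(6*j) - 10*exp(5*j) + exp(4*j) + 192*exp(3*j) - 216*exp(2*j) - 864*exp(j) + 1296)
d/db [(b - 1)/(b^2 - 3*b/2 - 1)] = 2*(-2*b^2 + 4*b - 5)/(4*b^4 - 12*b^3 + b^2 + 12*b + 4)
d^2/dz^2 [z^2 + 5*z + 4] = 2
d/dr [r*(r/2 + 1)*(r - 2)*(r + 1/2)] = 2*r^3 + 3*r^2/4 - 4*r - 1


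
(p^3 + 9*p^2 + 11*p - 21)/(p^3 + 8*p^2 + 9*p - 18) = (p + 7)/(p + 6)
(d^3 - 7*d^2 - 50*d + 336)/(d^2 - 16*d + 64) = (d^2 + d - 42)/(d - 8)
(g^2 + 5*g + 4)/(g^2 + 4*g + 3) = (g + 4)/(g + 3)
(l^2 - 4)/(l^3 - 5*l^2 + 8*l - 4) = (l + 2)/(l^2 - 3*l + 2)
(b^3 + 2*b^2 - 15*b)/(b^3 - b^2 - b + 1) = b*(b^2 + 2*b - 15)/(b^3 - b^2 - b + 1)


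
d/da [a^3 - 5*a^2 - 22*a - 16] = 3*a^2 - 10*a - 22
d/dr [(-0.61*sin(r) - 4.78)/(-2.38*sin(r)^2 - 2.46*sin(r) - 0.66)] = (-22.7528*sin(r) + 0.7259*cos(2*r) - 12.0821)*cos(r)/(2.38*sin(r)^2 + 2.46*sin(r) + 0.66)^2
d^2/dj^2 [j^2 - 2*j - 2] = 2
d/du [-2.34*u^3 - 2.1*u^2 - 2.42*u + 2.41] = -7.02*u^2 - 4.2*u - 2.42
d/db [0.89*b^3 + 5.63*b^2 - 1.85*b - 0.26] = 2.67*b^2 + 11.26*b - 1.85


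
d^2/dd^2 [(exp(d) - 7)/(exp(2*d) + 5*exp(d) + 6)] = (exp(4*d) - 33*exp(3*d) - 141*exp(2*d) - 37*exp(d) + 246)*exp(d)/(exp(6*d) + 15*exp(5*d) + 93*exp(4*d) + 305*exp(3*d) + 558*exp(2*d) + 540*exp(d) + 216)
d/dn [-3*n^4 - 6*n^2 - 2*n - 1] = -12*n^3 - 12*n - 2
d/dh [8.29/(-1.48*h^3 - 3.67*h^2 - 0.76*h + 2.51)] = (36.8076*h^2 + 60.8486*h + 6.3004)/(1.48*h^3 + 3.67*h^2 + 0.76*h - 2.51)^2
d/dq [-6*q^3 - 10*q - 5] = -18*q^2 - 10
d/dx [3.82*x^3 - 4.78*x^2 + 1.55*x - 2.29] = 11.46*x^2 - 9.56*x + 1.55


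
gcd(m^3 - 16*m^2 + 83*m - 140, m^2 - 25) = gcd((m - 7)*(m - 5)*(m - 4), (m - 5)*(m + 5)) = m - 5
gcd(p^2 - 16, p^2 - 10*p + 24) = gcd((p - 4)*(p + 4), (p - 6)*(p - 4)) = p - 4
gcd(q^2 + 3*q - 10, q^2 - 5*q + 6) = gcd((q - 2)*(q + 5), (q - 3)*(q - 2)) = q - 2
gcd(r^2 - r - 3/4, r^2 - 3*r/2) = r - 3/2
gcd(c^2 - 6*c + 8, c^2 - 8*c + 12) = c - 2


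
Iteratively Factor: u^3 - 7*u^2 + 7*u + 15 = (u + 1)*(u^2 - 8*u + 15) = (u - 5)*(u + 1)*(u - 3)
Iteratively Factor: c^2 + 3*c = (c + 3)*(c)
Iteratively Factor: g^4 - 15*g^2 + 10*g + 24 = (g - 2)*(g^3 + 2*g^2 - 11*g - 12) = (g - 2)*(g + 1)*(g^2 + g - 12) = (g - 2)*(g + 1)*(g + 4)*(g - 3)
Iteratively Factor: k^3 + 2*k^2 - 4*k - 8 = (k + 2)*(k^2 - 4) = (k + 2)^2*(k - 2)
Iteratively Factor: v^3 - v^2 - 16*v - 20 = (v + 2)*(v^2 - 3*v - 10) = (v - 5)*(v + 2)*(v + 2)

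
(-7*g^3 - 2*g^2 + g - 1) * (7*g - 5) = -49*g^4 + 21*g^3 + 17*g^2 - 12*g + 5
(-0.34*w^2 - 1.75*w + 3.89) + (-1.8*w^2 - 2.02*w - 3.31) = -2.14*w^2 - 3.77*w + 0.58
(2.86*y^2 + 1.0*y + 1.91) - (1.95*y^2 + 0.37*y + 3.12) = 0.91*y^2 + 0.63*y - 1.21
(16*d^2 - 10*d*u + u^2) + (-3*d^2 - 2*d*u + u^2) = 13*d^2 - 12*d*u + 2*u^2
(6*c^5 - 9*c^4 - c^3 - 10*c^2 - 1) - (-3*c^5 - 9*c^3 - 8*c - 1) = 9*c^5 - 9*c^4 + 8*c^3 - 10*c^2 + 8*c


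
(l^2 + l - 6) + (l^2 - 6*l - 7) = 2*l^2 - 5*l - 13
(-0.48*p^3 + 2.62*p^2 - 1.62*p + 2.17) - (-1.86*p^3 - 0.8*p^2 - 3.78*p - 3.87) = 1.38*p^3 + 3.42*p^2 + 2.16*p + 6.04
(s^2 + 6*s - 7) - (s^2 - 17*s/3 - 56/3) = 35*s/3 + 35/3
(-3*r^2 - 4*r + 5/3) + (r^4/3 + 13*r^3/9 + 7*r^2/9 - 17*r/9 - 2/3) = r^4/3 + 13*r^3/9 - 20*r^2/9 - 53*r/9 + 1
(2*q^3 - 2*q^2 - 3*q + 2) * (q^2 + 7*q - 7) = 2*q^5 + 12*q^4 - 31*q^3 - 5*q^2 + 35*q - 14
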